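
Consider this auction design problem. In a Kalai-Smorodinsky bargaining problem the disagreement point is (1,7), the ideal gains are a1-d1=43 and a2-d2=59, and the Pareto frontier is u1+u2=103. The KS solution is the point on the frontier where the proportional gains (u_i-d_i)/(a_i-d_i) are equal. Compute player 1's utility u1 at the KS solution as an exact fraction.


Step 1: At the KS point, (u1-d1)/r1 = (u2-d2)/r2 = t and u1+u2 = 103
Step 2: u1 = d1 + r1*t and u2 = d2 + r2*t, so (d1 + r1*t) + (d2 + r2*t) = 103
Step 3: t = (103 - 1 - 7)/(43 + 59) = 95/102
Step 4: u1 = d1 + r1*t = 1 + 43 * 95/102 = 4187/102
Step 5: (Check: u2 = d2 + r2*t = 6319/102; u1+u2 = 4187/102 + 6319/102 = 103, on the frontier.)

4187/102


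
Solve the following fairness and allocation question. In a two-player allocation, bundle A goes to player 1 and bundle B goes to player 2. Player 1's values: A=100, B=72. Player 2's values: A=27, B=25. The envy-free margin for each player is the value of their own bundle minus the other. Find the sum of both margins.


Step 1: Player 1's margin = v1(A) - v1(B) = 100 - 72 = 28
Step 2: Player 2's margin = v2(B) - v2(A) = 25 - 27 = -2
Step 3: Total margin = 28 + -2 = 26

26


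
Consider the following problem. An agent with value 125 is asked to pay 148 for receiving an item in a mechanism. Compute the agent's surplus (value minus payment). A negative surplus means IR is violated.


Step 1: Surplus = value - payment = 125 - 148 = -23
Step 2: IR is violated (surplus < 0)

-23


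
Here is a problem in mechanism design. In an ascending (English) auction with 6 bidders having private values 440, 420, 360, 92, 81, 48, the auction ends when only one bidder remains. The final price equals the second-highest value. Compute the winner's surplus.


Step 1: Identify the highest value: 440
Step 2: Identify the second-highest value: 420
Step 3: The final price = second-highest value = 420
Step 4: Surplus = 440 - 420 = 20

20


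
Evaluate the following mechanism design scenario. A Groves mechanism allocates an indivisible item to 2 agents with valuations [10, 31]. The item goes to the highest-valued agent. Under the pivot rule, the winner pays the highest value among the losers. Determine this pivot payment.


Step 1: The efficient winner is agent 1 with value 31
Step 2: Other agents' values: [10]
Step 3: Pivot payment = max(others) = 10
Step 4: The winner pays 10

10


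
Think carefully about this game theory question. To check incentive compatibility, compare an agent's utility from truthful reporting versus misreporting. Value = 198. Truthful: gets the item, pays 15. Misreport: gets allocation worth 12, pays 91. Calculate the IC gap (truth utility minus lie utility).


Step 1: U(truth) = value - payment = 198 - 15 = 183
Step 2: U(lie) = allocation - payment = 12 - 91 = -79
Step 3: IC gap = 183 - (-79) = 262

262


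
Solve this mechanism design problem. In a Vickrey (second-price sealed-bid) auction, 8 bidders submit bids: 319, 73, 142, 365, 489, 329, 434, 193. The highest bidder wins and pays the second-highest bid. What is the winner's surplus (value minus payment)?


Step 1: Sort bids in descending order: 489, 434, 365, 329, 319, 193, 142, 73
Step 2: The winning bid is the highest: 489
Step 3: The payment equals the second-highest bid: 434
Step 4: Surplus = winner's bid - payment = 489 - 434 = 55

55


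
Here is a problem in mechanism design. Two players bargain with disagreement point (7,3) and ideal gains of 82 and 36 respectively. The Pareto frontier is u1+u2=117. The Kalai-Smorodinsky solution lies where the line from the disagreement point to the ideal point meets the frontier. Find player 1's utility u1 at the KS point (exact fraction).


Step 1: At the KS point, (u1-d1)/r1 = (u2-d2)/r2 = t and u1+u2 = 117
Step 2: u1 = d1 + r1*t and u2 = d2 + r2*t, so (d1 + r1*t) + (d2 + r2*t) = 117
Step 3: t = (117 - 7 - 3)/(82 + 36) = 107/118
Step 4: u1 = d1 + r1*t = 7 + 82 * 107/118 = 4800/59
Step 5: (Check: u2 = d2 + r2*t = 2103/59; u1+u2 = 4800/59 + 2103/59 = 117, on the frontier.)

4800/59


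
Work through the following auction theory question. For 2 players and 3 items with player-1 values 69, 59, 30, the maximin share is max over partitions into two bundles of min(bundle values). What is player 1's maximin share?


Step 1: Item values = 69, 59, 30
Step 2: Enumerate all 2-bundle partitions and take the smaller bundle:
  Partition 1: {69} vs {59,30} -> bundles 69, 89; min = 69
  Partition 2: {59} vs {69,30} -> bundles 59, 99; min = 59
  Partition 3: {30} vs {69,59} -> bundles 30, 128; min = 30
Step 3: MMS = max(69, 59, 30) = 69

69


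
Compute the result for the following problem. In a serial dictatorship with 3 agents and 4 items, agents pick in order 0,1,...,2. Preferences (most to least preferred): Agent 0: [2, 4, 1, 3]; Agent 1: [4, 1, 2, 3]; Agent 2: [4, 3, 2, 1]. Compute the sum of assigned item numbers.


Step 1: Agent 0 picks item 2
Step 2: Agent 1 picks item 4
Step 3: Agent 2 picks item 3
Step 4: Sum = 2 + 4 + 3 = 9

9


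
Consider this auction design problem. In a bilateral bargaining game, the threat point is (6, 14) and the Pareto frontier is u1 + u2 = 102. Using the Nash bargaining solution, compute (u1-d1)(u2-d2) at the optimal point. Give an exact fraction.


Step 1: The Nash solution splits surplus symmetrically above the disagreement point
Step 2: u1 = (total + d1 - d2)/2 = (102 + 6 - 14)/2 = 47
Step 3: u2 = (total - d1 + d2)/2 = (102 - 6 + 14)/2 = 55
Step 4: Nash product = (47 - 6) * (55 - 14)
Step 5: = 41 * 41 = 1681

1681


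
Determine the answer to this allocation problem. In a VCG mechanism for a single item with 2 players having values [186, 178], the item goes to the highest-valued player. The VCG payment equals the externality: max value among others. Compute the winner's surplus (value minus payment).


Step 1: The winner is the agent with the highest value: agent 0 with value 186
Step 2: Values of other agents: [178]
Step 3: VCG payment = max of others' values = 178
Step 4: Surplus = 186 - 178 = 8

8


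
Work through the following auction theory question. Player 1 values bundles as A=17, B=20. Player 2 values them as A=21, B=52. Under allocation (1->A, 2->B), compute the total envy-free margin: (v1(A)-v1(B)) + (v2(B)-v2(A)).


Step 1: Player 1's margin = v1(A) - v1(B) = 17 - 20 = -3
Step 2: Player 2's margin = v2(B) - v2(A) = 52 - 21 = 31
Step 3: Total margin = -3 + 31 = 28

28


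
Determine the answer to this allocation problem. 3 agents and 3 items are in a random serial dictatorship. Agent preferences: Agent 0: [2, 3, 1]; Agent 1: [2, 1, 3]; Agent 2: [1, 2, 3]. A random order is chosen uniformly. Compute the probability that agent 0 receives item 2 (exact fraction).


Step 1: Agent 0 wants item 2
Step 2: There are 6 possible orderings of agents
Step 3: In 3 orderings, agent 0 gets item 2
Step 4: Probability = 3/6 = 1/2

1/2


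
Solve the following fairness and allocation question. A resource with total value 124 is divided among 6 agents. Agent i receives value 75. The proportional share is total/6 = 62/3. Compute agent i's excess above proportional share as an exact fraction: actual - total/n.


Step 1: Proportional share = 124/6 = 62/3
Step 2: Agent's actual allocation = 75
Step 3: Excess = 75 - 62/3 = 163/3

163/3


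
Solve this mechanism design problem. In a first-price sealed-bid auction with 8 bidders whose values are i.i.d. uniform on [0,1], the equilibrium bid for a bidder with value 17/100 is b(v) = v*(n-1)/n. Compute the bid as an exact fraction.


Step 1: The symmetric BNE bidding function is b(v) = v * (n-1) / n
Step 2: Substitute v = 17/100 and n = 8
Step 3: b = 17/100 * 7/8
Step 4: b = 119/800

119/800


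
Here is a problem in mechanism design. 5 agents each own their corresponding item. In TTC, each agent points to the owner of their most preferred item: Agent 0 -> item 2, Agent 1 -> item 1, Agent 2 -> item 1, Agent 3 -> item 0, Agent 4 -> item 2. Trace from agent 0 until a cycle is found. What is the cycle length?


Step 1: Trace the pointer graph from agent 0: 0 -> 2 -> 1 -> 1
Step 2: A cycle is detected when we revisit agent 1
Step 3: The cycle is: 1 -> 1
Step 4: Cycle length = 1

1


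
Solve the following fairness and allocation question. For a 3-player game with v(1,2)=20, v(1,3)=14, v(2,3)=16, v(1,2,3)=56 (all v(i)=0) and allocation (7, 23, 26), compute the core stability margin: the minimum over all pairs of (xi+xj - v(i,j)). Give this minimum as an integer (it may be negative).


Step 1: Slack for coalition (1,2): x1+x2 - v12 = 30 - 20 = 10
Step 2: Slack for coalition (1,3): x1+x3 - v13 = 33 - 14 = 19
Step 3: Slack for coalition (2,3): x2+x3 - v23 = 49 - 16 = 33
Step 4: Minimum slack = min(10, 19, 33) = 10, attained by (1,2); no pair can gain by deviating, so the allocation is in the core

10


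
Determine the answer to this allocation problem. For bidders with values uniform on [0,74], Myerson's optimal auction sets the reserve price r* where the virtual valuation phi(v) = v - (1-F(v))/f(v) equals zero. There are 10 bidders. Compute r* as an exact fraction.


Step 1: For U[0,74], F(v) = v/74 and f(v) = 1/74
Step 2: phi(v) = v - (1 - v/74)/(1/74) = v - (74 - v) = 2v - 74
Step 3: Set phi(r*) = 0: 2r* - 74 = 0
Step 4: r* = 74/2 = 37 (the number of bidders n = 10 does not enter)

37


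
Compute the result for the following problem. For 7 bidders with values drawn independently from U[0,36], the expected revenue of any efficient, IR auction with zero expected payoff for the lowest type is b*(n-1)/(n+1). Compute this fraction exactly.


Step 1: By Revenue Equivalence, expected revenue = b*(n-1)/(n+1)
Step 2: Substituting n = 7, b = 36
Step 3: Revenue = 36*(7-1)/(7+1) = 36*6/8
Step 4: Revenue = 216/8 = 27

27


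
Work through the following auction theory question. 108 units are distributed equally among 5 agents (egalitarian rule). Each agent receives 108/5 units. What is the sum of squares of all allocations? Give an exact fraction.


Step 1: Each agent's share = 108/5
Step 2: Square of each share = (108/5)^2 = 11664/25
Step 3: Sum of squares = 5 * 11664/25 = 11664/5

11664/5


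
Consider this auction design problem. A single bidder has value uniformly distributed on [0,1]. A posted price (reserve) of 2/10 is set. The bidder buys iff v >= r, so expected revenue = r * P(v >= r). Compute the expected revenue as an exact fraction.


Step 1: Posted price r = 1/5, value support [0,1]
Step 2: P(v >= r) = (1 - 1/5)/1 = 4/5
Step 3: Expected revenue = r * P(v >= r) = 1/5 * 4/5
Step 4: Revenue = 4/25

4/25


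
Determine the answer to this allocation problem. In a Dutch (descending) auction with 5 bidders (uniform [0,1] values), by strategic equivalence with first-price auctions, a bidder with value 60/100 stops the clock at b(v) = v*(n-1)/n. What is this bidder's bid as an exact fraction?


Step 1: Dutch auctions are strategically equivalent to first-price auctions
Step 2: The equilibrium bid is b(v) = v*(n-1)/n
Step 3: b = 3/5 * 4/5
Step 4: b = 12/25

12/25


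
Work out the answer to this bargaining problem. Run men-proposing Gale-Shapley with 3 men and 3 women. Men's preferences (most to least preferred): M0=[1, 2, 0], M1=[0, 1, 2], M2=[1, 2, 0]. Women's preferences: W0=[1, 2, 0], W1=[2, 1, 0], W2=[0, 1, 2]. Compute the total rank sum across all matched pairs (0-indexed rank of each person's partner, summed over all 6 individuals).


Step 1: Run Gale-Shapley (men propose, women hold best offer):
  M0 proposes to W1; she accepts
  M1 proposes to W0; she accepts
  M2 proposes to W1; she switches from M0
  M0 proposes to W2; she accepts
Step 2: Final matching: W0-M1, W1-M2, W2-M0
Step 3: 0-indexed ranks (man's rank of his match, then woman's): 0 + 0 + 0 + 0 + 1 + 0
Step 4: Total rank sum = 1

1


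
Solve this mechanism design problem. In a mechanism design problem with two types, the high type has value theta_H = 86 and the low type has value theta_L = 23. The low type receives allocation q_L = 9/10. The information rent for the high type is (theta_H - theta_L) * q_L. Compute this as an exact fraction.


Step 1: theta_H - theta_L = 86 - 23 = 63
Step 2: Information rent = (theta_H - theta_L) * q_L
Step 3: = 63 * 9/10
Step 4: = 567/10

567/10


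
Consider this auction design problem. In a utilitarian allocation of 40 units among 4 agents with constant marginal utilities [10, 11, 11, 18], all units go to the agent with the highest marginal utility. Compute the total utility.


Step 1: The marginal utilities are [10, 11, 11, 18]
Step 2: The highest marginal utility is 18
Step 3: All 40 units go to that agent
Step 4: Total utility = 18 * 40 = 720

720


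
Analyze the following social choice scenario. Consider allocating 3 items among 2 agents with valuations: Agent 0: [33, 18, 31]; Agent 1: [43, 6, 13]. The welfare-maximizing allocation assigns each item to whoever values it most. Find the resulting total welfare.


Step 1: For each item, find the maximum value among all agents.
Step 2: Item 0 -> Agent 1 (value 43)
Step 3: Item 1 -> Agent 0 (value 18)
Step 4: Item 2 -> Agent 0 (value 31)
Step 5: Total welfare = 43 + 18 + 31 = 92

92


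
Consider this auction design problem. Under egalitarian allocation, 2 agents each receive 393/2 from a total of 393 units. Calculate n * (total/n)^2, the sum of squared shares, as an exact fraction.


Step 1: Each agent's share = 393/2
Step 2: Square of each share = (393/2)^2 = 154449/4
Step 3: Sum of squares = 2 * 154449/4 = 154449/2

154449/2


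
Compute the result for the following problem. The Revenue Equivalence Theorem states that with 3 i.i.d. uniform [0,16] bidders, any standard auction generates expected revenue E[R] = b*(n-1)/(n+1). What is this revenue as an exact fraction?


Step 1: By Revenue Equivalence, expected revenue = b*(n-1)/(n+1)
Step 2: Substituting n = 3, b = 16
Step 3: Revenue = 16*(3-1)/(3+1) = 16*2/4
Step 4: Revenue = 32/4 = 8

8


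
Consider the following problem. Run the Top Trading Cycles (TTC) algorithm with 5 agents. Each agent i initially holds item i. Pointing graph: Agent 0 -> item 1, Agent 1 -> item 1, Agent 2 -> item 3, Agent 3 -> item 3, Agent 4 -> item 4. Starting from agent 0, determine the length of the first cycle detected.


Step 1: Trace the pointer graph from agent 0: 0 -> 1 -> 1
Step 2: A cycle is detected when we revisit agent 1
Step 3: The cycle is: 1 -> 1
Step 4: Cycle length = 1

1


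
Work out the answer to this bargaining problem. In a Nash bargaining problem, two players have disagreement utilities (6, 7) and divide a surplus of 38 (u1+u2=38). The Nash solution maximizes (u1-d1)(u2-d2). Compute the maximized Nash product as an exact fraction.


Step 1: The Nash solution splits surplus symmetrically above the disagreement point
Step 2: u1 = (total + d1 - d2)/2 = (38 + 6 - 7)/2 = 37/2
Step 3: u2 = (total - d1 + d2)/2 = (38 - 6 + 7)/2 = 39/2
Step 4: Nash product = (37/2 - 6) * (39/2 - 7)
Step 5: = 25/2 * 25/2 = 625/4

625/4


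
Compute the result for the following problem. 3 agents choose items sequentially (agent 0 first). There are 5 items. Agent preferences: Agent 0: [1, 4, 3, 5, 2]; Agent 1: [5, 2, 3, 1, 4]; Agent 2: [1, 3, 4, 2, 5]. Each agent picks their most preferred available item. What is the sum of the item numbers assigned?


Step 1: Agent 0 picks item 1
Step 2: Agent 1 picks item 5
Step 3: Agent 2 picks item 3
Step 4: Sum = 1 + 5 + 3 = 9

9


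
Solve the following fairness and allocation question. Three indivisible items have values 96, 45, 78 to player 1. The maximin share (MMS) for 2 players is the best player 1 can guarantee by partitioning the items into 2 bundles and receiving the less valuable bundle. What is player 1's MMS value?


Step 1: Item values = 96, 45, 78
Step 2: Enumerate all 2-bundle partitions and take the smaller bundle:
  Partition 1: {96} vs {45,78} -> bundles 96, 123; min = 96
  Partition 2: {45} vs {96,78} -> bundles 45, 174; min = 45
  Partition 3: {78} vs {96,45} -> bundles 78, 141; min = 78
Step 3: MMS = max(96, 45, 78) = 96

96


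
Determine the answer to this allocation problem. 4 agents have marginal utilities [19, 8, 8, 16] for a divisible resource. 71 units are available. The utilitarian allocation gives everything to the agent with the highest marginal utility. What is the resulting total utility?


Step 1: The marginal utilities are [19, 8, 8, 16]
Step 2: The highest marginal utility is 19
Step 3: All 71 units go to that agent
Step 4: Total utility = 19 * 71 = 1349

1349


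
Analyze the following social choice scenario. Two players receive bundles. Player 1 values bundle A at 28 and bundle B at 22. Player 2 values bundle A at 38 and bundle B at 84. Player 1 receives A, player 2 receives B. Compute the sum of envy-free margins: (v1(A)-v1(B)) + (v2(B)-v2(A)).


Step 1: Player 1's margin = v1(A) - v1(B) = 28 - 22 = 6
Step 2: Player 2's margin = v2(B) - v2(A) = 84 - 38 = 46
Step 3: Total margin = 6 + 46 = 52

52


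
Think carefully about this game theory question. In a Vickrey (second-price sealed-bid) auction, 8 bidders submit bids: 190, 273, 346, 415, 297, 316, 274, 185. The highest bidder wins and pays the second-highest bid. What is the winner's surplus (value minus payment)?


Step 1: Sort bids in descending order: 415, 346, 316, 297, 274, 273, 190, 185
Step 2: The winning bid is the highest: 415
Step 3: The payment equals the second-highest bid: 346
Step 4: Surplus = winner's bid - payment = 415 - 346 = 69

69


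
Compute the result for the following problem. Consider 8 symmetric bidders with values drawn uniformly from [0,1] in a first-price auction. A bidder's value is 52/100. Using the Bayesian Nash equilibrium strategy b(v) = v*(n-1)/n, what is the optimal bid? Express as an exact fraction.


Step 1: The symmetric BNE bidding function is b(v) = v * (n-1) / n
Step 2: Substitute v = 13/25 and n = 8
Step 3: b = 13/25 * 7/8
Step 4: b = 91/200

91/200


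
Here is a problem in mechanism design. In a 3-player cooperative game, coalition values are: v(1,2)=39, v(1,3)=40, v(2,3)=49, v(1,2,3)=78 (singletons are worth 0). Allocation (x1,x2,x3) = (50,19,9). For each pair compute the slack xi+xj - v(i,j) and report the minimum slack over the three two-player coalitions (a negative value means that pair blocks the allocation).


Step 1: Slack for coalition (1,2): x1+x2 - v12 = 69 - 39 = 30
Step 2: Slack for coalition (1,3): x1+x3 - v13 = 59 - 40 = 19
Step 3: Slack for coalition (2,3): x2+x3 - v23 = 28 - 49 = -21
Step 4: Minimum slack = min(30, 19, -21) = -21, attained by (2,3); coalition (2,3) can block (slack < 0), so the allocation is not in the core

-21


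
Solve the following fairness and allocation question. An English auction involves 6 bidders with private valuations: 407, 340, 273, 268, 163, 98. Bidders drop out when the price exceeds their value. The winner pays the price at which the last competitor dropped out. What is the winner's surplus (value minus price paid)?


Step 1: Identify the highest value: 407
Step 2: Identify the second-highest value: 340
Step 3: The final price = second-highest value = 340
Step 4: Surplus = 407 - 340 = 67

67


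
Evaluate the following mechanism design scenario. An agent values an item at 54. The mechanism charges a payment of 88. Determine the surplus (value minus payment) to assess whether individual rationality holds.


Step 1: Surplus = value - payment = 54 - 88 = -34
Step 2: IR is violated (surplus < 0)

-34


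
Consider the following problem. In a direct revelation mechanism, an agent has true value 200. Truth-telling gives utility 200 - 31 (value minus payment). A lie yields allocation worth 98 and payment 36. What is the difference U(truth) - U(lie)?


Step 1: U(truth) = value - payment = 200 - 31 = 169
Step 2: U(lie) = allocation - payment = 98 - 36 = 62
Step 3: IC gap = 169 - 62 = 107

107


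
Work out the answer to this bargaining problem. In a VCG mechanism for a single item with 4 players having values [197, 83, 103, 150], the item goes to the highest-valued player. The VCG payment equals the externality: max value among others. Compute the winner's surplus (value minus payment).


Step 1: The winner is the agent with the highest value: agent 0 with value 197
Step 2: Values of other agents: [83, 103, 150]
Step 3: VCG payment = max of others' values = 150
Step 4: Surplus = 197 - 150 = 47

47


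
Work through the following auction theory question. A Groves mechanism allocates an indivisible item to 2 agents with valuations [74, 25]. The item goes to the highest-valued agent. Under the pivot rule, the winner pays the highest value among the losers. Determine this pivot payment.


Step 1: The efficient winner is agent 0 with value 74
Step 2: Other agents' values: [25]
Step 3: Pivot payment = max(others) = 25
Step 4: The winner pays 25

25


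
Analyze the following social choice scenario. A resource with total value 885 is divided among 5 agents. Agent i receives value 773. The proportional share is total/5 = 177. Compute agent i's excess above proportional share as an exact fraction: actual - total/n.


Step 1: Proportional share = 885/5 = 177
Step 2: Agent's actual allocation = 773
Step 3: Excess = 773 - 177 = 596

596


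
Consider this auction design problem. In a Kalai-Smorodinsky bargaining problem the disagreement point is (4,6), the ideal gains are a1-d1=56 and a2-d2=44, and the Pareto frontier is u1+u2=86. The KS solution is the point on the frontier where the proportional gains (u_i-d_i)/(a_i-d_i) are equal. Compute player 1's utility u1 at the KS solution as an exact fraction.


Step 1: At the KS point, (u1-d1)/r1 = (u2-d2)/r2 = t and u1+u2 = 86
Step 2: u1 = d1 + r1*t and u2 = d2 + r2*t, so (d1 + r1*t) + (d2 + r2*t) = 86
Step 3: t = (86 - 4 - 6)/(56 + 44) = 76/100 = 19/25
Step 4: u1 = d1 + r1*t = 4 + 56 * 19/25 = 1164/25
Step 5: (Check: u2 = d2 + r2*t = 986/25; u1+u2 = 1164/25 + 986/25 = 86, on the frontier.)

1164/25


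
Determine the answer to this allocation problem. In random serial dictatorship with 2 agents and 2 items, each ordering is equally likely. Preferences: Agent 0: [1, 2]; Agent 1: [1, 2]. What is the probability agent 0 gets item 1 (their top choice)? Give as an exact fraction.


Step 1: Agent 0 wants item 1
Step 2: There are 2 possible orderings of agents
Step 3: In 1 orderings, agent 0 gets item 1
Step 4: Probability = 1/2

1/2


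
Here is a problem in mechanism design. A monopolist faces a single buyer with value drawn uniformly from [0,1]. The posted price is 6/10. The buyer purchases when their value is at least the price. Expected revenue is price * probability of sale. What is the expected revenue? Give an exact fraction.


Step 1: Posted price r = 3/5, value support [0,1]
Step 2: P(v >= r) = (1 - 3/5)/1 = 2/5
Step 3: Expected revenue = r * P(v >= r) = 3/5 * 2/5
Step 4: Revenue = 6/25

6/25


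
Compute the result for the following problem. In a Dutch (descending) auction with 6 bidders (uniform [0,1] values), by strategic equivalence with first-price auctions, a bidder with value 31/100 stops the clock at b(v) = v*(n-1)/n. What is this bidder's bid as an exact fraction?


Step 1: Dutch auctions are strategically equivalent to first-price auctions
Step 2: The equilibrium bid is b(v) = v*(n-1)/n
Step 3: b = 31/100 * 5/6
Step 4: b = 31/120

31/120


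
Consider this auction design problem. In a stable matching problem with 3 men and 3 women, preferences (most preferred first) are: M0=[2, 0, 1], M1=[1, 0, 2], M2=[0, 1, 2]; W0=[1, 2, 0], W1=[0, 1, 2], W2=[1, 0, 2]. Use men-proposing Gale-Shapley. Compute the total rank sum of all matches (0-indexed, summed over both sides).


Step 1: Run Gale-Shapley (men propose, women hold best offer):
  M0 proposes to W2; she accepts
  M1 proposes to W1; she accepts
  M2 proposes to W0; she accepts
Step 2: Final matching: W0-M2, W1-M1, W2-M0
Step 3: 0-indexed ranks (man's rank of his match, then woman's): 0 + 1 + 0 + 1 + 0 + 1
Step 4: Total rank sum = 3

3


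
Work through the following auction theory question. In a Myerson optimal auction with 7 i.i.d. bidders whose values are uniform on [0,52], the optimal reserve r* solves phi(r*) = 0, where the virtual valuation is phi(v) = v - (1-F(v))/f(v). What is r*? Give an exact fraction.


Step 1: For U[0,52], F(v) = v/52 and f(v) = 1/52
Step 2: phi(v) = v - (1 - v/52)/(1/52) = v - (52 - v) = 2v - 52
Step 3: Set phi(r*) = 0: 2r* - 52 = 0
Step 4: r* = 52/2 = 26 (the number of bidders n = 7 does not enter)

26


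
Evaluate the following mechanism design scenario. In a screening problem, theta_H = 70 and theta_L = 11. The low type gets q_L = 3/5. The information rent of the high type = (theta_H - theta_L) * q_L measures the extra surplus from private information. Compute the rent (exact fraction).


Step 1: theta_H - theta_L = 70 - 11 = 59
Step 2: Information rent = (theta_H - theta_L) * q_L
Step 3: = 59 * 3/5
Step 4: = 177/5

177/5


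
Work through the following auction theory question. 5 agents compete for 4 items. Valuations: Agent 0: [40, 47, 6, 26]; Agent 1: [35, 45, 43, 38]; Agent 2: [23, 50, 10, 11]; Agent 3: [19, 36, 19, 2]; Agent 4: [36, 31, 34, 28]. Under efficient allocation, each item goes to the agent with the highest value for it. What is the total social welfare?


Step 1: For each item, find the maximum value among all agents.
Step 2: Item 0 -> Agent 0 (value 40)
Step 3: Item 1 -> Agent 2 (value 50)
Step 4: Item 2 -> Agent 1 (value 43)
Step 5: Item 3 -> Agent 1 (value 38)
Step 6: Total welfare = 40 + 50 + 43 + 38 = 171

171


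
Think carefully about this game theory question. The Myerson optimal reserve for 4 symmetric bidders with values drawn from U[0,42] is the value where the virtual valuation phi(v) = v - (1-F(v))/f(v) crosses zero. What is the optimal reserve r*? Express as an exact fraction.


Step 1: For U[0,42], F(v) = v/42 and f(v) = 1/42
Step 2: phi(v) = v - (1 - v/42)/(1/42) = v - (42 - v) = 2v - 42
Step 3: Set phi(r*) = 0: 2r* - 42 = 0
Step 4: r* = 42/2 = 21 (the number of bidders n = 4 does not enter)

21


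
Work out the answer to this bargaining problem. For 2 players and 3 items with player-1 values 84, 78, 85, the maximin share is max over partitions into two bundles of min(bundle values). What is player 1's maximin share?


Step 1: Item values = 84, 78, 85
Step 2: Enumerate all 2-bundle partitions and take the smaller bundle:
  Partition 1: {84} vs {78,85} -> bundles 84, 163; min = 84
  Partition 2: {78} vs {84,85} -> bundles 78, 169; min = 78
  Partition 3: {85} vs {84,78} -> bundles 85, 162; min = 85
Step 3: MMS = max(84, 78, 85) = 85

85


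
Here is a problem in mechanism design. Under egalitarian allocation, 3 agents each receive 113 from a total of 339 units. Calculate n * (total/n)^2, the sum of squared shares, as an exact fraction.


Step 1: Each agent's share = 339/3 = 113
Step 2: Square of each share = (113)^2 = 12769
Step 3: Sum of squares = 3 * 12769 = 38307

38307


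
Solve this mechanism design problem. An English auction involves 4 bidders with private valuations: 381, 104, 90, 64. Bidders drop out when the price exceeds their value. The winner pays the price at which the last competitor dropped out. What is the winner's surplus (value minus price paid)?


Step 1: Identify the highest value: 381
Step 2: Identify the second-highest value: 104
Step 3: The final price = second-highest value = 104
Step 4: Surplus = 381 - 104 = 277

277


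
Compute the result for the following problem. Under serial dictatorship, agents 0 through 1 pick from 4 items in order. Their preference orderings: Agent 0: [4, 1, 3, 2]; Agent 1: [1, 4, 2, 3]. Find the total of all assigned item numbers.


Step 1: Agent 0 picks item 4
Step 2: Agent 1 picks item 1
Step 3: Sum = 4 + 1 = 5

5


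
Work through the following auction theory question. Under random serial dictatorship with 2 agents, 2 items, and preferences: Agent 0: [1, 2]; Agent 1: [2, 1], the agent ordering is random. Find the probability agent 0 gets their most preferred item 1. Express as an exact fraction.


Step 1: Agent 0 wants item 1
Step 2: There are 2 possible orderings of agents
Step 3: In 2 orderings, agent 0 gets item 1
Step 4: Probability = 2/2 = 1

1


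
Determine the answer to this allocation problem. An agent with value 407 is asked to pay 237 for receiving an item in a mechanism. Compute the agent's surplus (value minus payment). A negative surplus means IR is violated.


Step 1: Surplus = value - payment = 407 - 237 = 170
Step 2: IR is satisfied (surplus >= 0)

170


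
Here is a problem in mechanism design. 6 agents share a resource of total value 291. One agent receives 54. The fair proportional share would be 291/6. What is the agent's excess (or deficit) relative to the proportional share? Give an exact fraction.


Step 1: Proportional share = 291/6 = 97/2
Step 2: Agent's actual allocation = 54
Step 3: Excess = 54 - 97/2 = 11/2

11/2


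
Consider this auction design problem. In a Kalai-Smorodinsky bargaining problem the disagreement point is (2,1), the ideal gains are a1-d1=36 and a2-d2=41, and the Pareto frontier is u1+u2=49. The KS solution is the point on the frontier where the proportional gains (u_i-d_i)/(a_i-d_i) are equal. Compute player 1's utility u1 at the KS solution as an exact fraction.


Step 1: At the KS point, (u1-d1)/r1 = (u2-d2)/r2 = t and u1+u2 = 49
Step 2: u1 = d1 + r1*t and u2 = d2 + r2*t, so (d1 + r1*t) + (d2 + r2*t) = 49
Step 3: t = (49 - 2 - 1)/(36 + 41) = 46/77
Step 4: u1 = d1 + r1*t = 2 + 36 * 46/77 = 1810/77
Step 5: (Check: u2 = d2 + r2*t = 1963/77; u1+u2 = 1810/77 + 1963/77 = 49, on the frontier.)

1810/77


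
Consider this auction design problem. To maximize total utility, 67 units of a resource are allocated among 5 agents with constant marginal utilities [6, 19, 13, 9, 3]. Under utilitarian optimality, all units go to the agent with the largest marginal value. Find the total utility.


Step 1: The marginal utilities are [6, 19, 13, 9, 3]
Step 2: The highest marginal utility is 19
Step 3: All 67 units go to that agent
Step 4: Total utility = 19 * 67 = 1273

1273


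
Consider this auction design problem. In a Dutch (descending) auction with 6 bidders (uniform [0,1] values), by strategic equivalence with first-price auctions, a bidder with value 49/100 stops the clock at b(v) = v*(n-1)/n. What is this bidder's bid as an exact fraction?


Step 1: Dutch auctions are strategically equivalent to first-price auctions
Step 2: The equilibrium bid is b(v) = v*(n-1)/n
Step 3: b = 49/100 * 5/6
Step 4: b = 49/120

49/120


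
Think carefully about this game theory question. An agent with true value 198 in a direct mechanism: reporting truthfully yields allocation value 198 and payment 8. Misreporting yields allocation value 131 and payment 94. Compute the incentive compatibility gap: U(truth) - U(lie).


Step 1: U(truth) = value - payment = 198 - 8 = 190
Step 2: U(lie) = allocation - payment = 131 - 94 = 37
Step 3: IC gap = 190 - 37 = 153

153


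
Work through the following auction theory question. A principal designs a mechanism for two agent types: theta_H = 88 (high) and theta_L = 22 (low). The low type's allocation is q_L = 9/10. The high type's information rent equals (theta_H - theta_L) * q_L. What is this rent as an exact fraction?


Step 1: theta_H - theta_L = 88 - 22 = 66
Step 2: Information rent = (theta_H - theta_L) * q_L
Step 3: = 66 * 9/10
Step 4: = 297/5

297/5


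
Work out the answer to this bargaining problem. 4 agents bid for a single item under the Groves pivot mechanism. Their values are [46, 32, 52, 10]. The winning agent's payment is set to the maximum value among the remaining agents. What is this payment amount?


Step 1: The efficient winner is agent 2 with value 52
Step 2: Other agents' values: [46, 32, 10]
Step 3: Pivot payment = max(others) = 46
Step 4: The winner pays 46

46


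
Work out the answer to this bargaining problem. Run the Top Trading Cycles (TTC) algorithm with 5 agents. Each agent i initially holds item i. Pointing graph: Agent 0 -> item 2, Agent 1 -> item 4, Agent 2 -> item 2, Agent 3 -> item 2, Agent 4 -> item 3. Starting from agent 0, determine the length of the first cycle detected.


Step 1: Trace the pointer graph from agent 0: 0 -> 2 -> 2
Step 2: A cycle is detected when we revisit agent 2
Step 3: The cycle is: 2 -> 2
Step 4: Cycle length = 1

1


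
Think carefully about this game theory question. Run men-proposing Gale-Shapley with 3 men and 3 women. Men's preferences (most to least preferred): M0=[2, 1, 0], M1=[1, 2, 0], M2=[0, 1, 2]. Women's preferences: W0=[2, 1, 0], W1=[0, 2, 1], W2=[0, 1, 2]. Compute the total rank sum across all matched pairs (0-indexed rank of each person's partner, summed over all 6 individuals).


Step 1: Run Gale-Shapley (men propose, women hold best offer):
  M0 proposes to W2; she accepts
  M1 proposes to W1; she accepts
  M2 proposes to W0; she accepts
Step 2: Final matching: W0-M2, W1-M1, W2-M0
Step 3: 0-indexed ranks (man's rank of his match, then woman's): 0 + 0 + 0 + 2 + 0 + 0
Step 4: Total rank sum = 2

2


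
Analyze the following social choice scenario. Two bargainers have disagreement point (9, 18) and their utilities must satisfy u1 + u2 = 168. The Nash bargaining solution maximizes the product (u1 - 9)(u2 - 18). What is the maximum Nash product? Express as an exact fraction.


Step 1: The Nash solution splits surplus symmetrically above the disagreement point
Step 2: u1 = (total + d1 - d2)/2 = (168 + 9 - 18)/2 = 159/2
Step 3: u2 = (total - d1 + d2)/2 = (168 - 9 + 18)/2 = 177/2
Step 4: Nash product = (159/2 - 9) * (177/2 - 18)
Step 5: = 141/2 * 141/2 = 19881/4

19881/4


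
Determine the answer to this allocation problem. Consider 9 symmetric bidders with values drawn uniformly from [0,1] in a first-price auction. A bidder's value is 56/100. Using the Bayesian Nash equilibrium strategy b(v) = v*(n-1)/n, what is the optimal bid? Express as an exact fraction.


Step 1: The symmetric BNE bidding function is b(v) = v * (n-1) / n
Step 2: Substitute v = 14/25 and n = 9
Step 3: b = 14/25 * 8/9
Step 4: b = 112/225

112/225


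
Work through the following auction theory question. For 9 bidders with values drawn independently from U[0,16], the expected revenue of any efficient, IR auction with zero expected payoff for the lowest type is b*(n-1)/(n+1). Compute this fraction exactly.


Step 1: By Revenue Equivalence, expected revenue = b*(n-1)/(n+1)
Step 2: Substituting n = 9, b = 16
Step 3: Revenue = 16*(9-1)/(9+1) = 16*8/10
Step 4: Revenue = 128/10 = 64/5

64/5


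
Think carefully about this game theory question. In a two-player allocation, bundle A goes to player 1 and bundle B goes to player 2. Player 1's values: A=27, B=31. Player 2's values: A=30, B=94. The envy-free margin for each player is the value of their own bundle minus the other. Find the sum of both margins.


Step 1: Player 1's margin = v1(A) - v1(B) = 27 - 31 = -4
Step 2: Player 2's margin = v2(B) - v2(A) = 94 - 30 = 64
Step 3: Total margin = -4 + 64 = 60

60


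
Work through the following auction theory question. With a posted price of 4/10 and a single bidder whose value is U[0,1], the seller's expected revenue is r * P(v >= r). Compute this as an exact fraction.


Step 1: Posted price r = 2/5, value support [0,1]
Step 2: P(v >= r) = (1 - 2/5)/1 = 3/5
Step 3: Expected revenue = r * P(v >= r) = 2/5 * 3/5
Step 4: Revenue = 6/25

6/25


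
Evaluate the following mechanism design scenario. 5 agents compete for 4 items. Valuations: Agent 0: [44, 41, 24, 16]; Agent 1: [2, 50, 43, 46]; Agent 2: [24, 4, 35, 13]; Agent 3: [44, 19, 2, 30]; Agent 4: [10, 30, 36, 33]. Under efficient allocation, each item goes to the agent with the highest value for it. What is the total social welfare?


Step 1: For each item, find the maximum value among all agents.
Step 2: Item 0 -> Agent 0 (value 44)
Step 3: Item 1 -> Agent 1 (value 50)
Step 4: Item 2 -> Agent 1 (value 43)
Step 5: Item 3 -> Agent 1 (value 46)
Step 6: Total welfare = 44 + 50 + 43 + 46 = 183

183


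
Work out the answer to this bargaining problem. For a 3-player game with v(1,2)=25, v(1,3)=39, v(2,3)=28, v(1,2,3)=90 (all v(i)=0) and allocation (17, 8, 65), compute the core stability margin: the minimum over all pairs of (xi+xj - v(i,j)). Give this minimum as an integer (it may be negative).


Step 1: Slack for coalition (1,2): x1+x2 - v12 = 25 - 25 = 0
Step 2: Slack for coalition (1,3): x1+x3 - v13 = 82 - 39 = 43
Step 3: Slack for coalition (2,3): x2+x3 - v23 = 73 - 28 = 45
Step 4: Minimum slack = min(0, 43, 45) = 0, attained by (1,2); no pair can gain by deviating, so the allocation is in the core

0


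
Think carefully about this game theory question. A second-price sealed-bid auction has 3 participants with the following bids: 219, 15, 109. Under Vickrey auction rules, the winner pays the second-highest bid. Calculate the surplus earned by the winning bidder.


Step 1: Sort bids in descending order: 219, 109, 15
Step 2: The winning bid is the highest: 219
Step 3: The payment equals the second-highest bid: 109
Step 4: Surplus = winner's bid - payment = 219 - 109 = 110

110


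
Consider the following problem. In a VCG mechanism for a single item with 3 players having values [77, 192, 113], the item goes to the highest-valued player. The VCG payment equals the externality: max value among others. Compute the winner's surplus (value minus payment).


Step 1: The winner is the agent with the highest value: agent 1 with value 192
Step 2: Values of other agents: [77, 113]
Step 3: VCG payment = max of others' values = 113
Step 4: Surplus = 192 - 113 = 79

79


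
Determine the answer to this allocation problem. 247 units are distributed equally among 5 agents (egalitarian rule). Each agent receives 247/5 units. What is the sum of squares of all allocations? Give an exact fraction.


Step 1: Each agent's share = 247/5
Step 2: Square of each share = (247/5)^2 = 61009/25
Step 3: Sum of squares = 5 * 61009/25 = 61009/5

61009/5


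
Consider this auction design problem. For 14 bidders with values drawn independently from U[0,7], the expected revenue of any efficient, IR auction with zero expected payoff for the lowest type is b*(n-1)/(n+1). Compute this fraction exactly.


Step 1: By Revenue Equivalence, expected revenue = b*(n-1)/(n+1)
Step 2: Substituting n = 14, b = 7
Step 3: Revenue = 7*(14-1)/(14+1) = 7*13/15
Step 4: Revenue = 91/15

91/15


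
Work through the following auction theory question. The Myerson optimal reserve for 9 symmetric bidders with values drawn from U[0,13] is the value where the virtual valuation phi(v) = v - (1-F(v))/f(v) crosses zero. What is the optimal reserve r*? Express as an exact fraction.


Step 1: For U[0,13], F(v) = v/13 and f(v) = 1/13
Step 2: phi(v) = v - (1 - v/13)/(1/13) = v - (13 - v) = 2v - 13
Step 3: Set phi(r*) = 0: 2r* - 13 = 0
Step 4: r* = 13/2 (the number of bidders n = 9 does not enter)

13/2


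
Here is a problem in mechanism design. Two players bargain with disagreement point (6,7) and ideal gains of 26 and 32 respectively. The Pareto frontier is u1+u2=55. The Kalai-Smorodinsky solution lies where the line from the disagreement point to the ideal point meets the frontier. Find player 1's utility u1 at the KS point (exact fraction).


Step 1: At the KS point, (u1-d1)/r1 = (u2-d2)/r2 = t and u1+u2 = 55
Step 2: u1 = d1 + r1*t and u2 = d2 + r2*t, so (d1 + r1*t) + (d2 + r2*t) = 55
Step 3: t = (55 - 6 - 7)/(26 + 32) = 42/58 = 21/29
Step 4: u1 = d1 + r1*t = 6 + 26 * 21/29 = 720/29
Step 5: (Check: u2 = d2 + r2*t = 875/29; u1+u2 = 720/29 + 875/29 = 55, on the frontier.)

720/29


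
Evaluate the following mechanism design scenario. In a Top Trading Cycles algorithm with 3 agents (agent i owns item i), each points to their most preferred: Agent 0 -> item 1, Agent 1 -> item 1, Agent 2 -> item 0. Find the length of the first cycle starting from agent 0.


Step 1: Trace the pointer graph from agent 0: 0 -> 1 -> 1
Step 2: A cycle is detected when we revisit agent 1
Step 3: The cycle is: 1 -> 1
Step 4: Cycle length = 1

1
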